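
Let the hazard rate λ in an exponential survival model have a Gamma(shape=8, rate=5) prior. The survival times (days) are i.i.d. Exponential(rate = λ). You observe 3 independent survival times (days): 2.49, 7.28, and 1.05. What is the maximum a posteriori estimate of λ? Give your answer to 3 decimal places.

λ̂_MAP = 0.632

The Exponential(rate=λ) likelihood is ∝ λ^n e^(−λΣtᵢ). Here n = 3 and Σtᵢ = 2.49 + 7.28 + 1.05 = 10.82.
Posterior ∝ λ^7e^(−5λ) · λ^3e^(−10.82λ) = λ^10e^(−15.82λ), i.e. Gamma(11, 15.82).
Mode = (a−1)/b = 10/15.82 ≈ 0.632.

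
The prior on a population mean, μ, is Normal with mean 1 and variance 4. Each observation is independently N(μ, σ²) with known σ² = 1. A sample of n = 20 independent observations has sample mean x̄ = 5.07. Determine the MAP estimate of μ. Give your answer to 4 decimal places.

n = 20, x̄ = 5.07.
For a Normal prior and Normal likelihood with known variance, the posterior is Normal; its mode equals its mean, the precision-weighted average.
Prior precision 1/σ₀² = 1/4 = 0.25; data precision n/σ² = 20/1 = 20.
μ̂ = (0.25·1 + 20·5.07) / (0.25 + 20) = 101.65/20.25 = 2033/405 ≈ 5.0198.

μ̂_MAP = 5.0198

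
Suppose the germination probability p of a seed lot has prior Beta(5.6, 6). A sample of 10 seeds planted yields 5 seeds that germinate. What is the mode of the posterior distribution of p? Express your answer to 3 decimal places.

Prior: Beta(5.6, 6).
Data: 5 successes in 10 trials. The binomial likelihood contributes p^5(1−p)^5, so the posterior is Beta(5.6+5, 6+5) = Beta(10.6, 11).
For Beta(a, b) with a, b > 1 the mode is (a−1)/(a+b−2) = 9.6/19.6 ≈ 0.490.

p̂_MAP = 0.490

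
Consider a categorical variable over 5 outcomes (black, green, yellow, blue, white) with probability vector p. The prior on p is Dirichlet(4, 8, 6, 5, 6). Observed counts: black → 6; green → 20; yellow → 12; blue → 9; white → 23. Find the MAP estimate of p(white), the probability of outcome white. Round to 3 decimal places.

MAP estimate of p(white) = 0.298

The posterior is Dirichlet(αᵢ + nᵢ) = Dirichlet(10, 28, 18, 14, 29).
For a Dirichlet(a₁,…,a_K) with all aᵢ > 1, the mode has j-th component (aⱼ − 1)/(Σaᵢ − K).
Here Σaᵢ = 99 and K = 5, so p(white) = (29 − 1)/(99 − 5) = 28/94 ≈ 0.298.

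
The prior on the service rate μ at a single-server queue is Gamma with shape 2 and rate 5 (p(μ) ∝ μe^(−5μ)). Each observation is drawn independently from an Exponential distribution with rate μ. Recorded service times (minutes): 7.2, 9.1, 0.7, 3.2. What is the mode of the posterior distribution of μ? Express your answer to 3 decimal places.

The Exponential(rate=μ) likelihood is ∝ μ^n e^(−μΣtᵢ). Here n = 4 and Σtᵢ = 7.2 + 9.1 + 0.7 + 3.2 = 20.2.
Posterior ∝ μe^(−5μ) · μ^4e^(−20.2μ) = μ^5e^(−25.2μ), i.e. Gamma(6, 25.2).
Mode = (a−1)/b = 5/25.2 ≈ 0.198.

μ̂_MAP = 0.198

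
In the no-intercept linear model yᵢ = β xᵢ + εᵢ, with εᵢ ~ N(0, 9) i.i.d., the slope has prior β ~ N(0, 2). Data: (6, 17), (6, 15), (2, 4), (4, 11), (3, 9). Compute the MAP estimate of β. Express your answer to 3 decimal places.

β̂_MAP = 2.569

log p(β | y) = −Σ(yᵢ − βxᵢ)²/(2·9) − β²/(2·2) + const.
Setting the derivative to zero: Σxᵢ(yᵢ − βxᵢ)/9 − β/2 = 0, so β = Σxᵢyᵢ / (Σxᵢ² + σ²/τ²).
Σxᵢyᵢ = 6·17 + 6·15 + 2·4 + 4·11 + 3·9 = 271; Σxᵢ² = 101; σ²/τ² = 4.5.
β̂_MAP = 271 / (101 + 4.5) = 271/105.5 ≈ 2.569.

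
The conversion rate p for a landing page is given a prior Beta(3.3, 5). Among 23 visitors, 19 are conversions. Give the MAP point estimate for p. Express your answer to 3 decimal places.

Prior: Beta(3.3, 5).
Data: 19 successes in 23 trials. The binomial likelihood contributes p^19(1−p)^4, so the posterior is Beta(3.3+19, 5+4) = Beta(22.3, 9).
For Beta(a, b) with a, b > 1 the mode is (a−1)/(a+b−2) = 21.3/29.3 ≈ 0.727.

p̂_MAP = 0.727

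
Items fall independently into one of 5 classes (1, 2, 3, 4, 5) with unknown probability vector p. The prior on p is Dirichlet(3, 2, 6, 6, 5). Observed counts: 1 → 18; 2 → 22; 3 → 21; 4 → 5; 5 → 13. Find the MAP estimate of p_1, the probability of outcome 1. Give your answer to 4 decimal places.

MAP estimate: 0.2083

The posterior is Dirichlet(αᵢ + nᵢ) = Dirichlet(21, 24, 27, 11, 18).
For a Dirichlet(a₁,…,a_K) with all aᵢ > 1, the mode has j-th component (aⱼ − 1)/(Σaᵢ − K).
Here Σaᵢ = 101 and K = 5, so p_1 = (21 − 1)/(101 − 5) = 20/96 ≈ 0.2083.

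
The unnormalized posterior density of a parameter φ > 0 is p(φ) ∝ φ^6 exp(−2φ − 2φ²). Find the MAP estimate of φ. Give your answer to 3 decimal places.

ℓ'(φ) = 6/φ − 2 − 4φ. Setting this to zero and multiplying by φ: 4φ² + 2φ − 6 = 0.
φ = (−2 + √(2² + 4·4·6)) / (2·4) = (−2 + √100) / 8 = (−2 + 10)/8 = 1.
ℓ''(φ) = −6/φ² − 4 < 0, confirming a maximum.

φ̂_MAP = 1.000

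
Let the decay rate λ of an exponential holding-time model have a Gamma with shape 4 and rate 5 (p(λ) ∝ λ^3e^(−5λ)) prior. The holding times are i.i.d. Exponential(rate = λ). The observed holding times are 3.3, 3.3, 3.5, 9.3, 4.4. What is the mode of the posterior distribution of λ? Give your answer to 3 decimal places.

The Exponential(rate=λ) likelihood is ∝ λ^n e^(−λΣtᵢ). Here n = 5 and Σtᵢ = 3.3 + 3.3 + 3.5 + 9.3 + 4.4 = 23.8.
Posterior ∝ λ^3e^(−5λ) · λ^5e^(−23.8λ) = λ^8e^(−28.8λ), i.e. Gamma(9, 28.8).
Mode = (a−1)/b = 8/28.8 ≈ 0.278.

λ̂_MAP = 0.278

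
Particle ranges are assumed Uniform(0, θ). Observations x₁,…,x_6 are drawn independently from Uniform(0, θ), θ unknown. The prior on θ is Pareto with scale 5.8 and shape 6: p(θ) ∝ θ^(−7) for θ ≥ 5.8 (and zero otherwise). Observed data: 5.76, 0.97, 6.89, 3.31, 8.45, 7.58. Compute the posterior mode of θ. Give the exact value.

θ̂_MAP = 8.45

The Uniform(0, θ) likelihood is θ^(−n) for θ ≥ max(xᵢ), zero otherwise. Here max(xᵢ) = 8.45.
Posterior ∝ θ^(−7) · θ^(−6) = θ^(−13) on θ ≥ max(5.8, 8.45) = 8.45.
This density is strictly decreasing in θ, so the posterior mode lies at the lower boundary of the support.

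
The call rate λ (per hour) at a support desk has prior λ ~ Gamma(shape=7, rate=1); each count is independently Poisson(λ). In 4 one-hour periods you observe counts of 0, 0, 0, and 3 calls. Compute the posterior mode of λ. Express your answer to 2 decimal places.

λ̂_MAP = 1.80

Σxᵢ = 0+0+0+3 = 3, with n = 4.
Posterior ∝ λ^6e^(−1λ) · λ^3e^(−4λ) = λ^9e^(−5λ), i.e. Gamma(shape=10, rate=5).
The mode of a Gamma(a, b) with a ≥ 1 (shape–rate) is (a−1)/b = 9/5 ≈ 1.80.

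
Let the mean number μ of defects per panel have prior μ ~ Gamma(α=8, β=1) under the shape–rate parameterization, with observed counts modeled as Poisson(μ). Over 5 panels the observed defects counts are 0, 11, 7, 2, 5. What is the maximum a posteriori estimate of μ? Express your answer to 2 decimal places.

Σxᵢ = 0+11+7+2+5 = 25, with n = 5.
Posterior ∝ μ^7e^(−1μ) · μ^25e^(−5μ) = μ^32e^(−6μ), i.e. Gamma(shape=33, rate=6).
The mode of a Gamma(a, b) with a ≥ 1 (shape–rate) is (a−1)/b = 32/6 ≈ 5.33.

μ̂_MAP = 5.33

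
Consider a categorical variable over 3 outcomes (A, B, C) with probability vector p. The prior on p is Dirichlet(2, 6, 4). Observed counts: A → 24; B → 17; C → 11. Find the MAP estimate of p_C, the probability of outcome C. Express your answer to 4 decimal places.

MAP estimate of p_C = 0.2295

The posterior is Dirichlet(αᵢ + nᵢ) = Dirichlet(26, 23, 15).
For a Dirichlet(a₁,…,a_K) with all aᵢ > 1, the mode has j-th component (aⱼ − 1)/(Σaᵢ − K).
Here Σaᵢ = 64 and K = 3, so p_C = (15 − 1)/(64 − 3) = 14/61 ≈ 0.2295.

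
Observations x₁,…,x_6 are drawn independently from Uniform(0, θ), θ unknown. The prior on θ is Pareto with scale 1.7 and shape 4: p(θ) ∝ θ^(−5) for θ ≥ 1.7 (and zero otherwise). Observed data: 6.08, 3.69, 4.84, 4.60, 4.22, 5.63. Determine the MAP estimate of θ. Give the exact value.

θ̂_MAP = 6.08

The Uniform(0, θ) likelihood is θ^(−n) for θ ≥ max(xᵢ), zero otherwise. Here max(xᵢ) = 6.08.
Posterior ∝ θ^(−5) · θ^(−6) = θ^(−11) on θ ≥ max(1.7, 6.08) = 6.08.
This density is strictly decreasing in θ, so the posterior mode lies at the lower boundary of the support.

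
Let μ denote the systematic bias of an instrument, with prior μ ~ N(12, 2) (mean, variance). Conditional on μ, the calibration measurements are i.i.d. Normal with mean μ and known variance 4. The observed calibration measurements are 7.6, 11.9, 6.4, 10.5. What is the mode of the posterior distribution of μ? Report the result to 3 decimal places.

n = 4; x̄ = (7.6 + 11.9 + 6.4 + 10.5)/4 = 36.4/4 = 9.1.
For a Normal prior and Normal likelihood with known variance, the posterior is Normal; its mode equals its mean, the precision-weighted average.
Prior precision 1/σ₀² = 1/2 = 0.5; data precision n/σ² = 4/4 = 1.
μ̂ = (0.5·12 + 1·9.1) / (0.5 + 1) = 15.1/1.5 = 151/15 ≈ 10.067.

μ̂_MAP = 10.067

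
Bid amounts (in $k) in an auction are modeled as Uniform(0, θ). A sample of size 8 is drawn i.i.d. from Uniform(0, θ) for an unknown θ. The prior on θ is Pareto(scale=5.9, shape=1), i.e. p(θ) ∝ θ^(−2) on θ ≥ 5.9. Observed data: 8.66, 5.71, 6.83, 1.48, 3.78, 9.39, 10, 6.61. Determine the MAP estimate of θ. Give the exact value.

The Uniform(0, θ) likelihood is θ^(−n) for θ ≥ max(xᵢ), zero otherwise. Here max(xᵢ) = 10.
Posterior ∝ θ^(−2) · θ^(−8) = θ^(−10) on θ ≥ max(5.9, 10) = 10.
This density is strictly decreasing in θ, so the posterior mode lies at the lower boundary of the support.

θ̂_MAP = 10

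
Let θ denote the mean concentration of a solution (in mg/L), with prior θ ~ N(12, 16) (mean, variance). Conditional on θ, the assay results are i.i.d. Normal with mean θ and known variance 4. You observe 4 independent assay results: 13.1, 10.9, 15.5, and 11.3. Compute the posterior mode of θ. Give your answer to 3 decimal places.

θ̂_MAP = 12.659

n = 4; x̄ = (13.1 + 10.9 + 15.5 + 11.3)/4 = 50.8/4 = 12.7.
For a Normal prior and Normal likelihood with known variance, the posterior is Normal; its mode equals its mean, the precision-weighted average.
Prior precision 1/σ₀² = 1/16 = 0.0625; data precision n/σ² = 4/4 = 1.
θ̂ = (0.0625·12 + 1·12.7) / (0.0625 + 1) = 13.45/1.0625 = 1076/85 ≈ 12.659.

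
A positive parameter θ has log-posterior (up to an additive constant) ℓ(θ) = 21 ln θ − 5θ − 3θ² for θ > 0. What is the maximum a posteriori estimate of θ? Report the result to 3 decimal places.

θ̂_MAP = 1.500

ℓ'(θ) = 21/θ − 5 − 6θ. Setting this to zero and multiplying by θ: 6θ² + 5θ − 21 = 0.
θ = (−5 + √(5² + 4·6·21)) / (2·6) = (−5 + √529) / 12 = (−5 + 23)/12 = 3/2.
ℓ''(θ) = −21/θ² − 6 < 0, confirming a maximum.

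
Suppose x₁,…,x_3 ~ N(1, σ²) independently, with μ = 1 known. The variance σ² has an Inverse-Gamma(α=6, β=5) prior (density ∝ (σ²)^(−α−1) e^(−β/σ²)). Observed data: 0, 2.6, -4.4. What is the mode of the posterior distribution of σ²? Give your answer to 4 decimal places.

σ̂²_MAP = 2.5129

Sum of squared deviations about the known mean: SS = (0−1)² + (2.6−1)² + (-4.4−1)² = 32.72.
The Normal likelihood contributes (σ²)^(−n/2) exp(−SS/(2σ²)), so the posterior is Inverse-Gamma(α + n/2, β + SS/2) = Inverse-Gamma(7.5, 21.36).
The mode of Inverse-Gamma(a, b) is b/(a+1) = 21.36/8.5 ≈ 2.5129.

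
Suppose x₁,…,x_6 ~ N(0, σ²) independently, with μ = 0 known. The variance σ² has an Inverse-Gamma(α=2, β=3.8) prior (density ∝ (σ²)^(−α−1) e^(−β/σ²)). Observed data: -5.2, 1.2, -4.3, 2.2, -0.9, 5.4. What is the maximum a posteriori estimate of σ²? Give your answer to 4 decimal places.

σ̂²_MAP = 7.4483

Sum of squared deviations about the known mean: SS = (-5.2−0)² + (1.2−0)² + (-4.3−0)² + (2.2−0)² + (-0.9−0)² + (5.4−0)² = 81.78.
The Normal likelihood contributes (σ²)^(−n/2) exp(−SS/(2σ²)), so the posterior is Inverse-Gamma(α + n/2, β + SS/2) = Inverse-Gamma(5, 44.69).
The mode of Inverse-Gamma(a, b) is b/(a+1) = 44.69/6 ≈ 7.4483.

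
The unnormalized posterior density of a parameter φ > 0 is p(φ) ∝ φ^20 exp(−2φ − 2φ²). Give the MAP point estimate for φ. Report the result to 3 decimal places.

φ̂_MAP = 2.000

ℓ'(φ) = 20/φ − 2 − 4φ. Setting this to zero and multiplying by φ: 4φ² + 2φ − 20 = 0.
φ = (−2 + √(2² + 4·4·20)) / (2·4) = (−2 + √324) / 8 = (−2 + 18)/8 = 2.
ℓ''(φ) = −20/φ² − 4 < 0, confirming a maximum.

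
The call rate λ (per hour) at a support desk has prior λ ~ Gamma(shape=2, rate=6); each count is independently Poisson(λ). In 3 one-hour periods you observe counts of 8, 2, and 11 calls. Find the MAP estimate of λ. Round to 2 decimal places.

λ̂_MAP = 2.44

Σxᵢ = 8+2+11 = 21, with n = 3.
Posterior ∝ λe^(−6λ) · λ^21e^(−3λ) = λ^22e^(−9λ), i.e. Gamma(shape=23, rate=9).
The mode of a Gamma(a, b) with a ≥ 1 (shape–rate) is (a−1)/b = 22/9 ≈ 2.44.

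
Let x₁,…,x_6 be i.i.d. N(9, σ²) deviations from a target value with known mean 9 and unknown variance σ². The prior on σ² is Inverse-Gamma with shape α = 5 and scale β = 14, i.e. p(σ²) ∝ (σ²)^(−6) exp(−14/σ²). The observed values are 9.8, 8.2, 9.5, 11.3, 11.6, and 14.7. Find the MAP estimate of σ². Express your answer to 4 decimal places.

Sum of squared deviations about the known mean: SS = (9.8−9)² + (8.2−9)² + (9.5−9)² + (11.3−9)² + (11.6−9)² + (14.7−9)² = 46.07.
The Normal likelihood contributes (σ²)^(−n/2) exp(−SS/(2σ²)), so the posterior is Inverse-Gamma(α + n/2, β + SS/2) = Inverse-Gamma(8, 37.035).
The mode of Inverse-Gamma(a, b) is b/(a+1) = 37.035/9 ≈ 4.1150.

σ̂²_MAP = 4.1150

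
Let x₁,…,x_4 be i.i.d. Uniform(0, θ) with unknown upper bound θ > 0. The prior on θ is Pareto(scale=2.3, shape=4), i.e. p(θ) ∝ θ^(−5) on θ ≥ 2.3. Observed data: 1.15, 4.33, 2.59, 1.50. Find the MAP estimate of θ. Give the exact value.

θ̂_MAP = 4.33

The Uniform(0, θ) likelihood is θ^(−n) for θ ≥ max(xᵢ), zero otherwise. Here max(xᵢ) = 4.33.
Posterior ∝ θ^(−5) · θ^(−4) = θ^(−9) on θ ≥ max(2.3, 4.33) = 4.33.
This density is strictly decreasing in θ, so the posterior mode lies at the lower boundary of the support.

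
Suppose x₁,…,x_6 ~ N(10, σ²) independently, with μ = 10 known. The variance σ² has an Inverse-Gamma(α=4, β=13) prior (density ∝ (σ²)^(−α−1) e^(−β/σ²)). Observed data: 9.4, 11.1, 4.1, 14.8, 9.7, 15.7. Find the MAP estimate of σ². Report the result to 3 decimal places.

Sum of squared deviations about the known mean: SS = (9.4−10)² + (11.1−10)² + (4.1−10)² + (14.8−10)² + (9.7−10)² + (15.7−10)² = 92.
The Normal likelihood contributes (σ²)^(−n/2) exp(−SS/(2σ²)), so the posterior is Inverse-Gamma(α + n/2, β + SS/2) = Inverse-Gamma(7, 59).
The mode of Inverse-Gamma(a, b) is b/(a+1) = 59/8 ≈ 7.375.

σ̂²_MAP = 7.375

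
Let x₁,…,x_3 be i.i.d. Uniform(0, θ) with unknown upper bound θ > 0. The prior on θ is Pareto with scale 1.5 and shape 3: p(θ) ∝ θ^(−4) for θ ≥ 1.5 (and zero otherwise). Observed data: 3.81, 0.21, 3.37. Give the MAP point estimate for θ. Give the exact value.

θ̂_MAP = 3.81

The Uniform(0, θ) likelihood is θ^(−n) for θ ≥ max(xᵢ), zero otherwise. Here max(xᵢ) = 3.81.
Posterior ∝ θ^(−4) · θ^(−3) = θ^(−7) on θ ≥ max(1.5, 3.81) = 3.81.
This density is strictly decreasing in θ, so the posterior mode lies at the lower boundary of the support.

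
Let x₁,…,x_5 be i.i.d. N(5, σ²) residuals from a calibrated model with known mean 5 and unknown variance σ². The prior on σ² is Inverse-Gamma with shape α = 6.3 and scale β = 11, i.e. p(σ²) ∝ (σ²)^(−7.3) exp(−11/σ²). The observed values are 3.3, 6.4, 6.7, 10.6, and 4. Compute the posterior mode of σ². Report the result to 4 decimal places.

Sum of squared deviations about the known mean: SS = (3.3−5)² + (6.4−5)² + (6.7−5)² + (10.6−5)² + (4−5)² = 40.1.
The Normal likelihood contributes (σ²)^(−n/2) exp(−SS/(2σ²)), so the posterior is Inverse-Gamma(α + n/2, β + SS/2) = Inverse-Gamma(8.8, 31.05).
The mode of Inverse-Gamma(a, b) is b/(a+1) = 31.05/9.8 ≈ 3.1684.

σ̂²_MAP = 3.1684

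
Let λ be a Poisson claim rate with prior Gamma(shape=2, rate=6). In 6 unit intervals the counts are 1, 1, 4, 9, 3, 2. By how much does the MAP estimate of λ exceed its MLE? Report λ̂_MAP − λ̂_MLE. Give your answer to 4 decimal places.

Σxᵢ = 20. Posterior is Gamma(22, 12); MAP = (22−1)/12 = 21/12 ≈ 1.75000.
MLE = x̄ = 20/6 ≈ 3.33333.
Difference = 21/12 − 20/6 = -19/12 ≈ -1.5833.

MAP − MLE = -1.5833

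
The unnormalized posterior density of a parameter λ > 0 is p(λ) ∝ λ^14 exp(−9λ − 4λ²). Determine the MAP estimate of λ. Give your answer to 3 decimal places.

λ̂_MAP = 0.875

ℓ'(λ) = 14/λ − 9 − 8λ. Setting this to zero and multiplying by λ: 8λ² + 9λ − 14 = 0.
λ = (−9 + √(9² + 4·8·14)) / (2·8) = (−9 + √529) / 16 = (−9 + 23)/16 = 7/8.
ℓ''(λ) = −14/λ² − 8 < 0, confirming a maximum.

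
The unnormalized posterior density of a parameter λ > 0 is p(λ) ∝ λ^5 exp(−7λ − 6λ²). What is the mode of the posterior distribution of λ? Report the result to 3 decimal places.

λ̂_MAP = 0.417

ℓ'(λ) = 5/λ − 7 − 12λ. Setting this to zero and multiplying by λ: 12λ² + 7λ − 5 = 0.
λ = (−7 + √(7² + 4·12·5)) / (2·12) = (−7 + √289) / 24 = (−7 + 17)/24 = 5/12.
ℓ''(λ) = −5/λ² − 12 < 0, confirming a maximum.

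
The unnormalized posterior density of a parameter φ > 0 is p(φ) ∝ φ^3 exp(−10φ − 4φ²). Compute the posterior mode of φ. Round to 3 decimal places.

ℓ'(φ) = 3/φ − 10 − 8φ. Setting this to zero and multiplying by φ: 8φ² + 10φ − 3 = 0.
φ = (−10 + √(10² + 4·8·3)) / (2·8) = (−10 + √196) / 16 = (−10 + 14)/16 = 1/4.
ℓ''(φ) = −3/φ² − 8 < 0, confirming a maximum.

φ̂_MAP = 0.250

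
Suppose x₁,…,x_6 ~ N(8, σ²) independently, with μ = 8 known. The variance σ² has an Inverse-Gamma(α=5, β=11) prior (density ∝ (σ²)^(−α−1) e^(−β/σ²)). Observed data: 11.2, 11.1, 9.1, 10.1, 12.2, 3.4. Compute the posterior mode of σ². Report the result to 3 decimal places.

Sum of squared deviations about the known mean: SS = (11.2−8)² + (11.1−8)² + (9.1−8)² + (10.1−8)² + (12.2−8)² + (3.4−8)² = 64.27.
The Normal likelihood contributes (σ²)^(−n/2) exp(−SS/(2σ²)), so the posterior is Inverse-Gamma(α + n/2, β + SS/2) = Inverse-Gamma(8, 43.135).
The mode of Inverse-Gamma(a, b) is b/(a+1) = 43.135/9 ≈ 4.793.

σ̂²_MAP = 4.793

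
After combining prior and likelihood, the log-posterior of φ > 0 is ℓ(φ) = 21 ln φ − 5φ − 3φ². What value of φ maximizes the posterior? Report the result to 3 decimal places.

φ̂_MAP = 1.500

ℓ'(φ) = 21/φ − 5 − 6φ. Setting this to zero and multiplying by φ: 6φ² + 5φ − 21 = 0.
φ = (−5 + √(5² + 4·6·21)) / (2·6) = (−5 + √529) / 12 = (−5 + 23)/12 = 3/2.
ℓ''(φ) = −21/φ² − 6 < 0, confirming a maximum.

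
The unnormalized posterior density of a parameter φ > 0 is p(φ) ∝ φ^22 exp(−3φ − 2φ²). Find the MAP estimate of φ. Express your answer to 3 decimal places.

φ̂_MAP = 2.000

ℓ'(φ) = 22/φ − 3 − 4φ. Setting this to zero and multiplying by φ: 4φ² + 3φ − 22 = 0.
φ = (−3 + √(3² + 4·4·22)) / (2·4) = (−3 + √361) / 8 = (−3 + 19)/8 = 2.
ℓ''(φ) = −22/φ² − 4 < 0, confirming a maximum.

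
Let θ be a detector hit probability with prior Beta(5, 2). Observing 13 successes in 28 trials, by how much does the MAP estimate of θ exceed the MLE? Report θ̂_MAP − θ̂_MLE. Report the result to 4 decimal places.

Posterior is Beta(18, 17); MAP = (18−1)/(35−2) = 17/33 ≈ 0.51515.
MLE ignores the prior: θ̂_MLE = k/n = 13/28 ≈ 0.46429.
Difference = 17/33 − 13/28 = 47/924 ≈ 0.0509.

MAP − MLE = 0.0509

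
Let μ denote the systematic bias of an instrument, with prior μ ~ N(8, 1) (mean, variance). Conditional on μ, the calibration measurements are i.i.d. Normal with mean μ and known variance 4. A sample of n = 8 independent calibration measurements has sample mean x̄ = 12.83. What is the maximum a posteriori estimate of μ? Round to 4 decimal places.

μ̂_MAP = 11.2200

n = 8, x̄ = 12.83.
For a Normal prior and Normal likelihood with known variance, the posterior is Normal; its mode equals its mean, the precision-weighted average.
Prior precision 1/σ₀² = 1/1 = 1; data precision n/σ² = 8/4 = 2.
μ̂ = (1·8 + 2·12.83) / (1 + 2) = 33.66/3 = 11.2200.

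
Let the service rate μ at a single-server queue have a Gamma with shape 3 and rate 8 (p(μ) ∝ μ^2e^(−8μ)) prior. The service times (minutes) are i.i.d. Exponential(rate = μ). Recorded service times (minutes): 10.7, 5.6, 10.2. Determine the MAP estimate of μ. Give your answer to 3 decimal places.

The Exponential(rate=μ) likelihood is ∝ μ^n e^(−μΣtᵢ). Here n = 3 and Σtᵢ = 10.7 + 5.6 + 10.2 = 26.5.
Posterior ∝ μ^2e^(−8μ) · μ^3e^(−26.5μ) = μ^5e^(−34.5μ), i.e. Gamma(6, 34.5).
Mode = (a−1)/b = 5/34.5 ≈ 0.145.

μ̂_MAP = 0.145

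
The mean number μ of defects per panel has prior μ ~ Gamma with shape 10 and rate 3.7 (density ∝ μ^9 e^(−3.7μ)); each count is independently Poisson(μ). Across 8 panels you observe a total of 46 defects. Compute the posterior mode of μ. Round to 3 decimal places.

Σxᵢ = 46, n = 8.
Posterior ∝ μ^9e^(−3.7μ) · μ^46e^(−8μ) = μ^55e^(−11.7μ), i.e. Gamma(shape=56, rate=11.7).
The mode of a Gamma(a, b) with a ≥ 1 (shape–rate) is (a−1)/b = 55/11.7 ≈ 4.701.

μ̂_MAP = 4.701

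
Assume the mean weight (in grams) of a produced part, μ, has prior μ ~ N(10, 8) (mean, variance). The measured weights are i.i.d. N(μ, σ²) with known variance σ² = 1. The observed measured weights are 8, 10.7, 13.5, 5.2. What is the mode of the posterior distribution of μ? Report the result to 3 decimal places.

n = 4; x̄ = (8 + 10.7 + 13.5 + 5.2)/4 = 37.4/4 = 9.35.
For a Normal prior and Normal likelihood with known variance, the posterior is Normal; its mode equals its mean, the precision-weighted average.
Prior precision 1/σ₀² = 1/8 = 0.125; data precision n/σ² = 4/1 = 4.
μ̂ = (0.125·10 + 4·9.35) / (0.125 + 4) = 38.65/4.125 = 1546/165 ≈ 9.370.

μ̂_MAP = 9.370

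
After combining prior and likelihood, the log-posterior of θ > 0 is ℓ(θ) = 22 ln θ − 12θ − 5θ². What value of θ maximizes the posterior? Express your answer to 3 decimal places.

θ̂_MAP = 1.000

ℓ'(θ) = 22/θ − 12 − 10θ. Setting this to zero and multiplying by θ: 10θ² + 12θ − 22 = 0.
θ = (−12 + √(12² + 4·10·22)) / (2·10) = (−12 + √1024) / 20 = (−12 + 32)/20 = 1.
ℓ''(θ) = −22/θ² − 10 < 0, confirming a maximum.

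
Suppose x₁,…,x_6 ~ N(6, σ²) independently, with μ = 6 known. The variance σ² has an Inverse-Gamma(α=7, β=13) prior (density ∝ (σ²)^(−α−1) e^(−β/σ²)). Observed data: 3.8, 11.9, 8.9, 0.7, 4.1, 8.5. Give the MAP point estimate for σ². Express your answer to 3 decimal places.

σ̂²_MAP = 5.091

Sum of squared deviations about the known mean: SS = (3.8−6)² + (11.9−6)² + (8.9−6)² + (0.7−6)² + (4.1−6)² + (8.5−6)² = 86.01.
The Normal likelihood contributes (σ²)^(−n/2) exp(−SS/(2σ²)), so the posterior is Inverse-Gamma(α + n/2, β + SS/2) = Inverse-Gamma(10, 56.005).
The mode of Inverse-Gamma(a, b) is b/(a+1) = 56.005/11 ≈ 5.091.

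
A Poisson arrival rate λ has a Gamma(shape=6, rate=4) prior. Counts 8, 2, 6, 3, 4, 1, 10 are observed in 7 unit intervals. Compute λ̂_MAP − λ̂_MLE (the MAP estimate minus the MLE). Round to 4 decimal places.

Σxᵢ = 34. Posterior is Gamma(40, 11); MAP = (40−1)/11 = 39/11 ≈ 3.54545.
MLE = x̄ = 34/7 ≈ 4.85714.
Difference = 39/11 − 34/7 = -101/77 ≈ -1.3117.

MAP − MLE = -1.3117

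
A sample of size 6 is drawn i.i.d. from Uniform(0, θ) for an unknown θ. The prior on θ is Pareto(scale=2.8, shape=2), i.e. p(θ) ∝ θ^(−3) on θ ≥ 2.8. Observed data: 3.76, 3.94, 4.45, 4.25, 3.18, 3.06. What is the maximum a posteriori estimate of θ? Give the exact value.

θ̂_MAP = 4.45

The Uniform(0, θ) likelihood is θ^(−n) for θ ≥ max(xᵢ), zero otherwise. Here max(xᵢ) = 4.45.
Posterior ∝ θ^(−3) · θ^(−6) = θ^(−9) on θ ≥ max(2.8, 4.45) = 4.45.
This density is strictly decreasing in θ, so the posterior mode lies at the lower boundary of the support.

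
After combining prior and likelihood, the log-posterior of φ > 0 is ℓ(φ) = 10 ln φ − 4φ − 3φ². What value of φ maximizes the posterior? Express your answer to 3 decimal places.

φ̂_MAP = 1.000

ℓ'(φ) = 10/φ − 4 − 6φ. Setting this to zero and multiplying by φ: 6φ² + 4φ − 10 = 0.
φ = (−4 + √(4² + 4·6·10)) / (2·6) = (−4 + √256) / 12 = (−4 + 16)/12 = 1.
ℓ''(φ) = −10/φ² − 6 < 0, confirming a maximum.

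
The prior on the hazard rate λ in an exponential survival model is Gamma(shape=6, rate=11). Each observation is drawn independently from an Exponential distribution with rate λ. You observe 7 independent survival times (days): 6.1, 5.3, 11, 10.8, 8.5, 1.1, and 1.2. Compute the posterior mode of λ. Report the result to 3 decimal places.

The Exponential(rate=λ) likelihood is ∝ λ^n e^(−λΣtᵢ). Here n = 7 and Σtᵢ = 6.1 + 5.3 + 11 + 10.8 + 8.5 + 1.1 + 1.2 = 44.
Posterior ∝ λ^5e^(−11λ) · λ^7e^(−44λ) = λ^12e^(−55λ), i.e. Gamma(13, 55).
Mode = (a−1)/b = 12/55 ≈ 0.218.

λ̂_MAP = 0.218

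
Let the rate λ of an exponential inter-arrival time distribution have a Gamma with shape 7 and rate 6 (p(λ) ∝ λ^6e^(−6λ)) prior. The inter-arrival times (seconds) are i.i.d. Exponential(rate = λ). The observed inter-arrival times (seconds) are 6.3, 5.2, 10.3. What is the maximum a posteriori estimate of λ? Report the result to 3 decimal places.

The Exponential(rate=λ) likelihood is ∝ λ^n e^(−λΣtᵢ). Here n = 3 and Σtᵢ = 6.3 + 5.2 + 10.3 = 21.8.
Posterior ∝ λ^6e^(−6λ) · λ^3e^(−21.8λ) = λ^9e^(−27.8λ), i.e. Gamma(10, 27.8).
Mode = (a−1)/b = 9/27.8 ≈ 0.324.

λ̂_MAP = 0.324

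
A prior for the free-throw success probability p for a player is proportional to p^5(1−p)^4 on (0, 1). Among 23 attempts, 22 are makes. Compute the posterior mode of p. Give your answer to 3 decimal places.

The prior density ∝ p^5(1−p)^4 is the kernel of Beta(6, 5).
Data: 22 successes in 23 trials. The binomial likelihood contributes p^22(1−p)^1, so the posterior is Beta(6+22, 5+1) = Beta(28, 6).
For Beta(a, b) with a, b > 1 the mode is (a−1)/(a+b−2) = 27/32 ≈ 0.844.

p̂_MAP = 0.844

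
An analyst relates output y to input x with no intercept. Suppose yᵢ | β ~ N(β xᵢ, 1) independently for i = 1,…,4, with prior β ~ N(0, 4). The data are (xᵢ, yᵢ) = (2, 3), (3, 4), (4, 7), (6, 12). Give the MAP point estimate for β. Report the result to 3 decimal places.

log p(β | y) = −Σ(yᵢ − βxᵢ)²/(2·1) − β²/(2·4) + const.
Setting the derivative to zero: Σxᵢ(yᵢ − βxᵢ)/1 − β/4 = 0, so β = Σxᵢyᵢ / (Σxᵢ² + σ²/τ²).
Σxᵢyᵢ = 2·3 + 3·4 + 4·7 + 6·12 = 118; Σxᵢ² = 65; σ²/τ² = 0.25.
β̂_MAP = 118 / (65 + 0.25) = 118/65.25 ≈ 1.808.

β̂_MAP = 1.808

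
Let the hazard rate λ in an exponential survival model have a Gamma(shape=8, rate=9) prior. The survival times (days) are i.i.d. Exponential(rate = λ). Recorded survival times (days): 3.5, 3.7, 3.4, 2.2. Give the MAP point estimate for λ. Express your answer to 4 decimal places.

λ̂_MAP = 0.5046

The Exponential(rate=λ) likelihood is ∝ λ^n e^(−λΣtᵢ). Here n = 4 and Σtᵢ = 3.5 + 3.7 + 3.4 + 2.2 = 12.8.
Posterior ∝ λ^7e^(−9λ) · λ^4e^(−12.8λ) = λ^11e^(−21.8λ), i.e. Gamma(12, 21.8).
Mode = (a−1)/b = 11/21.8 ≈ 0.5046.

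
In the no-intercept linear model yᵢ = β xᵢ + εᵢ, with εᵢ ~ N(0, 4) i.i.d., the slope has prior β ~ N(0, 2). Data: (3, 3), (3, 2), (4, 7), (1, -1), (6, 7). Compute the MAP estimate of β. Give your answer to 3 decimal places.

β̂_MAP = 1.151

log p(β | y) = −Σ(yᵢ − βxᵢ)²/(2·4) − β²/(2·2) + const.
Setting the derivative to zero: Σxᵢ(yᵢ − βxᵢ)/4 − β/2 = 0, so β = Σxᵢyᵢ / (Σxᵢ² + σ²/τ²).
Σxᵢyᵢ = 3·3 + 3·2 + 4·7 + 1·(-1) + 6·7 = 84; Σxᵢ² = 71; σ²/τ² = 2.
β̂_MAP = 84 / (71 + 2) = 84/73 ≈ 1.151.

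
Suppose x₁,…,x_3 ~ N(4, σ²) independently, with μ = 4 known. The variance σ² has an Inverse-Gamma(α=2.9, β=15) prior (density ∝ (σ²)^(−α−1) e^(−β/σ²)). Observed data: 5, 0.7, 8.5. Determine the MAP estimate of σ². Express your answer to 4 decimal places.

Sum of squared deviations about the known mean: SS = (5−4)² + (0.7−4)² + (8.5−4)² = 32.14.
The Normal likelihood contributes (σ²)^(−n/2) exp(−SS/(2σ²)), so the posterior is Inverse-Gamma(α + n/2, β + SS/2) = Inverse-Gamma(4.4, 31.07).
The mode of Inverse-Gamma(a, b) is b/(a+1) = 31.07/5.4 ≈ 5.7537.

σ̂²_MAP = 5.7537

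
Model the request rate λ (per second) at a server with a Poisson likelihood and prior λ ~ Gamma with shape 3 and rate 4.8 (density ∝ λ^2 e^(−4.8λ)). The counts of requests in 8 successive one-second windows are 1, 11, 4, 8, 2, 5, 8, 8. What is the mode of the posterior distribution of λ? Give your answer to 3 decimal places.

Σxᵢ = 1+11+4+8+2+5+8+8 = 47, with n = 8.
Posterior ∝ λ^2e^(−4.8λ) · λ^47e^(−8λ) = λ^49e^(−12.8λ), i.e. Gamma(shape=50, rate=12.8).
The mode of a Gamma(a, b) with a ≥ 1 (shape–rate) is (a−1)/b = 49/12.8 ≈ 3.828.

λ̂_MAP = 3.828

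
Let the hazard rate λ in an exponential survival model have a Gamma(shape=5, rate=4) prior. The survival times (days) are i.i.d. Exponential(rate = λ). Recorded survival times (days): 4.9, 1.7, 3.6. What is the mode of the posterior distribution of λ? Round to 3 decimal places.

The Exponential(rate=λ) likelihood is ∝ λ^n e^(−λΣtᵢ). Here n = 3 and Σtᵢ = 4.9 + 1.7 + 3.6 = 10.2.
Posterior ∝ λ^4e^(−4λ) · λ^3e^(−10.2λ) = λ^7e^(−14.2λ), i.e. Gamma(8, 14.2).
Mode = (a−1)/b = 7/14.2 ≈ 0.493.

λ̂_MAP = 0.493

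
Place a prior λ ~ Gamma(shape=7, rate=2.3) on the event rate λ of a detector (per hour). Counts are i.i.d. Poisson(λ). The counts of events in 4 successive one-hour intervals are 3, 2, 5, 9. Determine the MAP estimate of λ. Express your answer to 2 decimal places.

λ̂_MAP = 3.97

Σxᵢ = 3+2+5+9 = 19, with n = 4.
Posterior ∝ λ^6e^(−2.3λ) · λ^19e^(−4λ) = λ^25e^(−6.3λ), i.e. Gamma(shape=26, rate=6.3).
The mode of a Gamma(a, b) with a ≥ 1 (shape–rate) is (a−1)/b = 25/6.3 ≈ 3.97.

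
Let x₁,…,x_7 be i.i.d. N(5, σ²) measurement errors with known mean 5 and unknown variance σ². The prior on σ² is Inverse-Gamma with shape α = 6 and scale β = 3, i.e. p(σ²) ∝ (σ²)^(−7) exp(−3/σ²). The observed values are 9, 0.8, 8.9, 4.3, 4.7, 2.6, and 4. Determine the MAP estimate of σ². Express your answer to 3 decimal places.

σ̂²_MAP = 2.961

Sum of squared deviations about the known mean: SS = (9−5)² + (0.8−5)² + (8.9−5)² + (4.3−5)² + (4.7−5)² + (2.6−5)² + (4−5)² = 56.19.
The Normal likelihood contributes (σ²)^(−n/2) exp(−SS/(2σ²)), so the posterior is Inverse-Gamma(α + n/2, β + SS/2) = Inverse-Gamma(9.5, 31.095).
The mode of Inverse-Gamma(a, b) is b/(a+1) = 31.095/10.5 ≈ 2.961.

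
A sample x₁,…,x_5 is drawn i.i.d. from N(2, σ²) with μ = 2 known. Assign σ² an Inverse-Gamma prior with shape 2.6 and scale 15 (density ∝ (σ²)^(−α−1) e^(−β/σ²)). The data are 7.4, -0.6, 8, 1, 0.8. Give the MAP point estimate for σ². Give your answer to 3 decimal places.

Sum of squared deviations about the known mean: SS = (7.4−2)² + (-0.6−2)² + (8−2)² + (1−2)² + (0.8−2)² = 74.36.
The Normal likelihood contributes (σ²)^(−n/2) exp(−SS/(2σ²)), so the posterior is Inverse-Gamma(α + n/2, β + SS/2) = Inverse-Gamma(5.1, 52.18).
The mode of Inverse-Gamma(a, b) is b/(a+1) = 52.18/6.1 ≈ 8.554.

σ̂²_MAP = 8.554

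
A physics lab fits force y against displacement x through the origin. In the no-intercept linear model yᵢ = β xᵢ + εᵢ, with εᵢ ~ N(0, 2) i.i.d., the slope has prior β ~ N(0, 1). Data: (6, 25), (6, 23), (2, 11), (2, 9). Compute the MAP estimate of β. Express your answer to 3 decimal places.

β̂_MAP = 4.000

log p(β | y) = −Σ(yᵢ − βxᵢ)²/(2·2) − β²/(2·1) + const.
Setting the derivative to zero: Σxᵢ(yᵢ − βxᵢ)/2 − β/1 = 0, so β = Σxᵢyᵢ / (Σxᵢ² + σ²/τ²).
Σxᵢyᵢ = 6·25 + 6·23 + 2·11 + 2·9 = 328; Σxᵢ² = 80; σ²/τ² = 2.
β̂_MAP = 328 / (80 + 2) = 328/82 ≈ 4.000.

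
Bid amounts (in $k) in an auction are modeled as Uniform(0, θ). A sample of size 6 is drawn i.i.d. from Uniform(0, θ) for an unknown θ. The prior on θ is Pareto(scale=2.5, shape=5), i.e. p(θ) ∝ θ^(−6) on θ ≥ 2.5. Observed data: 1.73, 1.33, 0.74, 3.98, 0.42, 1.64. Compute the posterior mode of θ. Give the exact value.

The Uniform(0, θ) likelihood is θ^(−n) for θ ≥ max(xᵢ), zero otherwise. Here max(xᵢ) = 3.98.
Posterior ∝ θ^(−6) · θ^(−6) = θ^(−12) on θ ≥ max(2.5, 3.98) = 3.98.
This density is strictly decreasing in θ, so the posterior mode lies at the lower boundary of the support.

θ̂_MAP = 3.98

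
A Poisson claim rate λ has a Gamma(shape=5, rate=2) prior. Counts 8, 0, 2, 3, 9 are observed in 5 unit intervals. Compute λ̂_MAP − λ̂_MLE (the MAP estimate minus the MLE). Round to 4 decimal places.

MAP − MLE = -0.6857

Σxᵢ = 22. Posterior is Gamma(27, 7); MAP = (27−1)/7 = 26/7 ≈ 3.71429.
MLE = x̄ = 22/5 ≈ 4.40000.
Difference = 26/7 − 22/5 = -24/35 ≈ -0.6857.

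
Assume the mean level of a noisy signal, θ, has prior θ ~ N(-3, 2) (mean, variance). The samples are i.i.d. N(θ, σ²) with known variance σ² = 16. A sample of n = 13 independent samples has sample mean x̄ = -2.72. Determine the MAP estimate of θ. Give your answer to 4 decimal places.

n = 13, x̄ = -2.72.
For a Normal prior and Normal likelihood with known variance, the posterior is Normal; its mode equals its mean, the precision-weighted average.
Prior precision 1/σ₀² = 1/2 = 0.5; data precision n/σ² = 13/16 = 0.8125.
θ̂ = (0.5·(-3) + 0.8125·(-2.72)) / (0.5 + 0.8125) = (-3.71)/1.3125 = -212/75 ≈ -2.8267.

θ̂_MAP = -2.8267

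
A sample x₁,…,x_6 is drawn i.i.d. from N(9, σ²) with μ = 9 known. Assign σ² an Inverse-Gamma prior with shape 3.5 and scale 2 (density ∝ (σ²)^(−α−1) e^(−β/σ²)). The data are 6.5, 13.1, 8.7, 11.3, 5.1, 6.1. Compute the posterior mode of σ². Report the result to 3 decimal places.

Sum of squared deviations about the known mean: SS = (6.5−9)² + (13.1−9)² + (8.7−9)² + (11.3−9)² + (5.1−9)² + (6.1−9)² = 52.06.
The Normal likelihood contributes (σ²)^(−n/2) exp(−SS/(2σ²)), so the posterior is Inverse-Gamma(α + n/2, β + SS/2) = Inverse-Gamma(6.5, 28.03).
The mode of Inverse-Gamma(a, b) is b/(a+1) = 28.03/7.5 ≈ 3.737.

σ̂²_MAP = 3.737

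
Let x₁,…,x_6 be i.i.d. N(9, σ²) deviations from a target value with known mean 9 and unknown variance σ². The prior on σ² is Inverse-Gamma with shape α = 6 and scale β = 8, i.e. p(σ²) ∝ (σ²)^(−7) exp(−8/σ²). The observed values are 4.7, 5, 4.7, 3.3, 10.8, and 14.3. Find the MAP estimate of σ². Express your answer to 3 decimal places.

σ̂²_MAP = 6.640

Sum of squared deviations about the known mean: SS = (4.7−9)² + (5−9)² + (4.7−9)² + (3.3−9)² + (10.8−9)² + (14.3−9)² = 116.8.
The Normal likelihood contributes (σ²)^(−n/2) exp(−SS/(2σ²)), so the posterior is Inverse-Gamma(α + n/2, β + SS/2) = Inverse-Gamma(9, 66.4).
The mode of Inverse-Gamma(a, b) is b/(a+1) = 66.4/10 ≈ 6.640.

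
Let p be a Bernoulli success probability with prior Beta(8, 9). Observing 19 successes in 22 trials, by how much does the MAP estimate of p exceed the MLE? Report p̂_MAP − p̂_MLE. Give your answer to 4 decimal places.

MAP − MLE = -0.1609

Posterior is Beta(27, 12); MAP = (27−1)/(39−2) = 26/37 ≈ 0.70270.
MLE ignores the prior: p̂_MLE = k/n = 19/22 ≈ 0.86364.
Difference = 26/37 − 19/22 = -131/814 ≈ -0.1609.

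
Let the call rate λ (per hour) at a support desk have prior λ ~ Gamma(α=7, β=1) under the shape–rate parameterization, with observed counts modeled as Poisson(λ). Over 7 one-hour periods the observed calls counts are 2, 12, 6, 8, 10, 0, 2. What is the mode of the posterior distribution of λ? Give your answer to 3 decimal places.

Σxᵢ = 2+12+6+8+10+0+2 = 40, with n = 7.
Posterior ∝ λ^6e^(−1λ) · λ^40e^(−7λ) = λ^46e^(−8λ), i.e. Gamma(shape=47, rate=8).
The mode of a Gamma(a, b) with a ≥ 1 (shape–rate) is (a−1)/b = 46/8 ≈ 5.750.

λ̂_MAP = 5.750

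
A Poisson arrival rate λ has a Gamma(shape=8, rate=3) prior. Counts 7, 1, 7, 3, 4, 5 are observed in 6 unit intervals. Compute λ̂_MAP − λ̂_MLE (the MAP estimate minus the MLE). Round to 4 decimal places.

MAP − MLE = -0.7222

Σxᵢ = 27. Posterior is Gamma(35, 9); MAP = (35−1)/9 = 34/9 ≈ 3.77778.
MLE = x̄ = 27/6 ≈ 4.50000.
Difference = 34/9 − 27/6 = -13/18 ≈ -0.7222.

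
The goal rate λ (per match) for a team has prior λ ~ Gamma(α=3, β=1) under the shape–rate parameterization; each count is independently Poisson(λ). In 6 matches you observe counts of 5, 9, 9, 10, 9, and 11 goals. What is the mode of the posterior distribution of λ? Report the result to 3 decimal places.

λ̂_MAP = 7.857

Σxᵢ = 5+9+9+10+9+11 = 53, with n = 6.
Posterior ∝ λ^2e^(−1λ) · λ^53e^(−6λ) = λ^55e^(−7λ), i.e. Gamma(shape=56, rate=7).
The mode of a Gamma(a, b) with a ≥ 1 (shape–rate) is (a−1)/b = 55/7 ≈ 7.857.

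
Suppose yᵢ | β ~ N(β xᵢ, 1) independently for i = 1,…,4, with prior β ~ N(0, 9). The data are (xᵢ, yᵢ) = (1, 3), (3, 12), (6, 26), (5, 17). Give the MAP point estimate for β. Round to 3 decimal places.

log p(β | y) = −Σ(yᵢ − βxᵢ)²/(2·1) − β²/(2·9) + const.
Setting the derivative to zero: Σxᵢ(yᵢ − βxᵢ)/1 − β/9 = 0, so β = Σxᵢyᵢ / (Σxᵢ² + σ²/τ²).
Σxᵢyᵢ = 1·3 + 3·12 + 6·26 + 5·17 = 280; Σxᵢ² = 71; σ²/τ² = 1/9.
β̂_MAP = 280 / (71 + 1/9) = 280/(640/9) = 63/16 ≈ 3.938.

β̂_MAP = 3.938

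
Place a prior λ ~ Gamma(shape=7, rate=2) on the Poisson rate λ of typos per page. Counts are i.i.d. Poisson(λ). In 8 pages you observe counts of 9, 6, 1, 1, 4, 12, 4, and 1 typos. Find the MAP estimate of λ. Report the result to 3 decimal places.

Σxᵢ = 9+6+1+1+4+12+4+1 = 38, with n = 8.
Posterior ∝ λ^6e^(−2λ) · λ^38e^(−8λ) = λ^44e^(−10λ), i.e. Gamma(shape=45, rate=10).
The mode of a Gamma(a, b) with a ≥ 1 (shape–rate) is (a−1)/b = 44/10 ≈ 4.400.

λ̂_MAP = 4.400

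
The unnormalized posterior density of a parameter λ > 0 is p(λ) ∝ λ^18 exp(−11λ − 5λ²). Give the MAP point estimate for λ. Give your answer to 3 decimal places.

λ̂_MAP = 0.900

ℓ'(λ) = 18/λ − 11 − 10λ. Setting this to zero and multiplying by λ: 10λ² + 11λ − 18 = 0.
λ = (−11 + √(11² + 4·10·18)) / (2·10) = (−11 + √841) / 20 = (−11 + 29)/20 = 9/10.
ℓ''(λ) = −18/λ² − 10 < 0, confirming a maximum.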